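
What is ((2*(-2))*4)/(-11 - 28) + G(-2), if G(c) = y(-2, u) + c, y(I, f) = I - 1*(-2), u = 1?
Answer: -62/39 ≈ -1.5897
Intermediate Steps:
y(I, f) = 2 + I (y(I, f) = I + 2 = 2 + I)
G(c) = c (G(c) = (2 - 2) + c = 0 + c = c)
((2*(-2))*4)/(-11 - 28) + G(-2) = ((2*(-2))*4)/(-11 - 28) - 2 = (-4*4)/(-39) - 2 = -1/39*(-16) - 2 = 16/39 - 2 = -62/39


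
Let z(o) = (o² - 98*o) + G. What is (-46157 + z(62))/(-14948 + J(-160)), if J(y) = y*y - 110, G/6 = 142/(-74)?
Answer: -1790819/390054 ≈ -4.5912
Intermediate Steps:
G = -426/37 (G = 6*(142/(-74)) = 6*(142*(-1/74)) = 6*(-71/37) = -426/37 ≈ -11.514)
J(y) = -110 + y² (J(y) = y² - 110 = -110 + y²)
z(o) = -426/37 + o² - 98*o (z(o) = (o² - 98*o) - 426/37 = -426/37 + o² - 98*o)
(-46157 + z(62))/(-14948 + J(-160)) = (-46157 + (-426/37 + 62² - 98*62))/(-14948 + (-110 + (-160)²)) = (-46157 + (-426/37 + 3844 - 6076))/(-14948 + (-110 + 25600)) = (-46157 - 83010/37)/(-14948 + 25490) = -1790819/37/10542 = -1790819/37*1/10542 = -1790819/390054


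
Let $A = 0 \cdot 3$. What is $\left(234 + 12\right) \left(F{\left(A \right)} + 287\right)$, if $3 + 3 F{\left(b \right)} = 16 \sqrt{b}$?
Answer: $70356$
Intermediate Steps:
$A = 0$
$F{\left(b \right)} = -1 + \frac{16 \sqrt{b}}{3}$
$\left(234 + 12\right) \left(F{\left(A \right)} + 287\right) = \left(234 + 12\right) \left(\left(-1 + \frac{16 \sqrt{0}}{3}\right) + 287\right) = 246 \left(\left(-1 + \frac{16}{3} \cdot 0\right) + 287\right) = 246 \left(\left(-1 + 0\right) + 287\right) = 246 \left(-1 + 287\right) = 246 \cdot 286 = 70356$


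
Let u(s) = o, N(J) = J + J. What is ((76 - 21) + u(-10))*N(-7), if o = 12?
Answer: -938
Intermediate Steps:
N(J) = 2*J
u(s) = 12
((76 - 21) + u(-10))*N(-7) = ((76 - 21) + 12)*(2*(-7)) = (55 + 12)*(-14) = 67*(-14) = -938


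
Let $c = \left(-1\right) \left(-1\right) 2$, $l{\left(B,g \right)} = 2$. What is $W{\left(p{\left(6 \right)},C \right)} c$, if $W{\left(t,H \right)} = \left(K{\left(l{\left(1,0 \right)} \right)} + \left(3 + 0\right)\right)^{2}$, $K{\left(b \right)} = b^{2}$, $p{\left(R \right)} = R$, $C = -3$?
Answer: $98$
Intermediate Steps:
$W{\left(t,H \right)} = 49$ ($W{\left(t,H \right)} = \left(2^{2} + \left(3 + 0\right)\right)^{2} = \left(4 + 3\right)^{2} = 7^{2} = 49$)
$c = 2$ ($c = 1 \cdot 2 = 2$)
$W{\left(p{\left(6 \right)},C \right)} c = 49 \cdot 2 = 98$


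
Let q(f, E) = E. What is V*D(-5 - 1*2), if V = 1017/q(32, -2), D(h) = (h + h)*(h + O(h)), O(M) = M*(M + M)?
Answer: 647829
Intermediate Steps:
O(M) = 2*M**2 (O(M) = M*(2*M) = 2*M**2)
D(h) = 2*h*(h + 2*h**2) (D(h) = (h + h)*(h + 2*h**2) = (2*h)*(h + 2*h**2) = 2*h*(h + 2*h**2))
V = -1017/2 (V = 1017/(-2) = 1017*(-1/2) = -1017/2 ≈ -508.50)
V*D(-5 - 1*2) = -1017*(-5 - 1*2)**2*(2 + 4*(-5 - 1*2))/2 = -1017*(-5 - 2)**2*(2 + 4*(-5 - 2))/2 = -1017*(-7)**2*(2 + 4*(-7))/2 = -49833*(2 - 28)/2 = -49833*(-26)/2 = -1017/2*(-1274) = 647829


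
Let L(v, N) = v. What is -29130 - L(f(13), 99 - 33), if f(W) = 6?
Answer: -29136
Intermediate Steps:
-29130 - L(f(13), 99 - 33) = -29130 - 1*6 = -29130 - 6 = -29136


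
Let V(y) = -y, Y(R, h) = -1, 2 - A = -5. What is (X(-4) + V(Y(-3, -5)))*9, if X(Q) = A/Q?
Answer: -27/4 ≈ -6.7500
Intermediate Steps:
A = 7 (A = 2 - 1*(-5) = 2 + 5 = 7)
X(Q) = 7/Q
(X(-4) + V(Y(-3, -5)))*9 = (7/(-4) - 1*(-1))*9 = (7*(-1/4) + 1)*9 = (-7/4 + 1)*9 = -3/4*9 = -27/4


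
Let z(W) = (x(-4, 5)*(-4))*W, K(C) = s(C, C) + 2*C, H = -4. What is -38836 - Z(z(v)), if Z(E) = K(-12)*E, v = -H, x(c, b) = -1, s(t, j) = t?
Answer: -38260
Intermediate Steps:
v = 4 (v = -1*(-4) = 4)
K(C) = 3*C (K(C) = C + 2*C = 3*C)
z(W) = 4*W (z(W) = (-1*(-4))*W = 4*W)
Z(E) = -36*E (Z(E) = (3*(-12))*E = -36*E)
-38836 - Z(z(v)) = -38836 - (-36)*4*4 = -38836 - (-36)*16 = -38836 - 1*(-576) = -38836 + 576 = -38260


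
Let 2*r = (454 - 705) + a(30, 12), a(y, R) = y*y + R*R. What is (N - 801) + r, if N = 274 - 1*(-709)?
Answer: 1157/2 ≈ 578.50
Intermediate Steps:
a(y, R) = R**2 + y**2 (a(y, R) = y**2 + R**2 = R**2 + y**2)
N = 983 (N = 274 + 709 = 983)
r = 793/2 (r = ((454 - 705) + (12**2 + 30**2))/2 = (-251 + (144 + 900))/2 = (-251 + 1044)/2 = (1/2)*793 = 793/2 ≈ 396.50)
(N - 801) + r = (983 - 801) + 793/2 = 182 + 793/2 = 1157/2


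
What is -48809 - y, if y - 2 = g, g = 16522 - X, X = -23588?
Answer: -88921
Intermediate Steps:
g = 40110 (g = 16522 - 1*(-23588) = 16522 + 23588 = 40110)
y = 40112 (y = 2 + 40110 = 40112)
-48809 - y = -48809 - 1*40112 = -48809 - 40112 = -88921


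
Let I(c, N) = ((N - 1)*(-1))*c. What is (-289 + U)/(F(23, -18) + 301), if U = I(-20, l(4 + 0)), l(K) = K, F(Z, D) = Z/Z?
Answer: -229/302 ≈ -0.75828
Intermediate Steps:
F(Z, D) = 1
I(c, N) = c*(1 - N) (I(c, N) = ((-1 + N)*(-1))*c = (1 - N)*c = c*(1 - N))
U = 60 (U = -20*(1 - (4 + 0)) = -20*(1 - 1*4) = -20*(1 - 4) = -20*(-3) = 60)
(-289 + U)/(F(23, -18) + 301) = (-289 + 60)/(1 + 301) = -229/302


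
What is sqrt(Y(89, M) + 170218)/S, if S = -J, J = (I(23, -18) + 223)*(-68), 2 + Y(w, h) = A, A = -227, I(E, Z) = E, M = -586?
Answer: sqrt(169989)/16728 ≈ 0.024647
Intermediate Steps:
Y(w, h) = -229 (Y(w, h) = -2 - 227 = -229)
J = -16728 (J = (23 + 223)*(-68) = 246*(-68) = -16728)
S = 16728 (S = -1*(-16728) = 16728)
sqrt(Y(89, M) + 170218)/S = sqrt(-229 + 170218)/16728 = sqrt(169989)*(1/16728) = sqrt(169989)/16728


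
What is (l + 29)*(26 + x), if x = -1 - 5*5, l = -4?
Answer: 0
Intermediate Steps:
x = -26 (x = -1 - 25 = -26)
(l + 29)*(26 + x) = (-4 + 29)*(26 - 26) = 25*0 = 0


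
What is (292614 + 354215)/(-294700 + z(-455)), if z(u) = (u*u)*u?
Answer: -646829/94491075 ≈ -0.0068454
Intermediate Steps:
z(u) = u**3 (z(u) = u**2*u = u**3)
(292614 + 354215)/(-294700 + z(-455)) = (292614 + 354215)/(-294700 + (-455)**3) = 646829/(-294700 - 94196375) = 646829/(-94491075) = 646829*(-1/94491075) = -646829/94491075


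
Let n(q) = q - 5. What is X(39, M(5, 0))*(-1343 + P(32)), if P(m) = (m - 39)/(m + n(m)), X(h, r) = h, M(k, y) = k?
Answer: -3090516/59 ≈ -52382.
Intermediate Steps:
n(q) = -5 + q
P(m) = (-39 + m)/(-5 + 2*m) (P(m) = (m - 39)/(m + (-5 + m)) = (-39 + m)/(-5 + 2*m))
X(39, M(5, 0))*(-1343 + P(32)) = 39*(-1343 + (-39 + 32)/(-5 + 2*32)) = 39*(-1343 - 7/(-5 + 64)) = 39*(-1343 - 7/59) = 39*(-79244/59) = -3090516/59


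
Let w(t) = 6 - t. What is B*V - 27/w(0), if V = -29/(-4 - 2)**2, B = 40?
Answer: -661/18 ≈ -36.722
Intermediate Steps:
V = -29/36 (V = -29/((-6)**2) = -29/36 ≈ -0.80556)
B*V - 27/w(0) = 40*(-29/36) - 27/(6 - 1*0) = -290/9 - 27/(6 + 0) = -290/9 - 27/6 = -290/9 - 27*1/6 = -290/9 - 9/2 = -661/18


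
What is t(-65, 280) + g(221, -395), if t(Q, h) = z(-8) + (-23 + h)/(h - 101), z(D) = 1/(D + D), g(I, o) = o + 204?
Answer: -543091/2864 ≈ -189.63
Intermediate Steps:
g(I, o) = 204 + o
z(D) = 1/(2*D)
t(Q, h) = -1/16 + (-23 + h)/(-101 + h) (t(Q, h) = (½)/(-8) + (-23 + h)/(h - 101) = (½)*(-⅛) + (-23 + h)/(-101 + h) = -1/16 + (-23 + h)/(-101 + h))
t(-65, 280) + g(221, -395) = 3*(-89 + 5*280)/(16*(-101 + 280)) + (204 - 395) = (3/16)*(-89 + 1400)/179 - 191 = (3/16)*(1/179)*1311 - 191 = 3933/2864 - 191 = -543091/2864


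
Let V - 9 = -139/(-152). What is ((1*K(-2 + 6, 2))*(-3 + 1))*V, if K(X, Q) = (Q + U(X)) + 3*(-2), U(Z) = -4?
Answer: 3014/19 ≈ 158.63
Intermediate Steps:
V = 1507/152 (V = 9 - 139/(-152) = 9 - 139*(-1/152) = 9 + 139/152 = 1507/152 ≈ 9.9145)
K(X, Q) = -10 + Q (K(X, Q) = (Q - 4) + 3*(-2) = (-4 + Q) - 6 = -10 + Q)
((1*K(-2 + 6, 2))*(-3 + 1))*V = ((1*(-10 + 2))*(-3 + 1))*(1507/152) = ((1*(-8))*(-2))*(1507/152) = -8*(-2)*(1507/152) = 16*(1507/152) = 3014/19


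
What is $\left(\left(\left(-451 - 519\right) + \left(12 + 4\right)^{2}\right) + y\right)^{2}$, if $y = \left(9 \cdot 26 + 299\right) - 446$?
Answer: $393129$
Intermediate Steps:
$y = 87$ ($y = \left(234 + 299\right) - 446 = 533 - 446 = 87$)
$\left(\left(\left(-451 - 519\right) + \left(12 + 4\right)^{2}\right) + y\right)^{2} = \left(\left(\left(-451 - 519\right) + \left(12 + 4\right)^{2}\right) + 87\right)^{2} = \left(\left(-970 + 16^{2}\right) + 87\right)^{2} = \left(\left(-970 + 256\right) + 87\right)^{2} = \left(-714 + 87\right)^{2} = \left(-627\right)^{2} = 393129$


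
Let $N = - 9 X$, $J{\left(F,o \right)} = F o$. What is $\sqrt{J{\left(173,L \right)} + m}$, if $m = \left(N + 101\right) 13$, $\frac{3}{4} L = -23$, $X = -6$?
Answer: $\frac{i \sqrt{29613}}{3} \approx 57.361 i$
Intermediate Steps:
$L = - \frac{92}{3}$ ($L = \frac{4}{3} \left(-23\right) = - \frac{92}{3} \approx -30.667$)
$N = 54$ ($N = \left(-9\right) \left(-6\right) = 54$)
$m = 2015$ ($m = \left(54 + 101\right) 13 = 155 \cdot 13 = 2015$)
$\sqrt{J{\left(173,L \right)} + m} = \sqrt{173 \left(- \frac{92}{3}\right) + 2015} = \sqrt{- \frac{15916}{3} + 2015} = \sqrt{- \frac{9871}{3}} = \frac{i \sqrt{29613}}{3}$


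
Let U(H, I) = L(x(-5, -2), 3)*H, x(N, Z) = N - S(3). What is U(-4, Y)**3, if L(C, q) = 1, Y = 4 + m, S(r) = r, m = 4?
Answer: -64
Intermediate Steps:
Y = 8 (Y = 4 + 4 = 8)
x(N, Z) = -3 + N (x(N, Z) = N - 1*3 = N - 3 = -3 + N)
U(H, I) = H (U(H, I) = 1*H = H)
U(-4, Y)**3 = (-4)**3 = -64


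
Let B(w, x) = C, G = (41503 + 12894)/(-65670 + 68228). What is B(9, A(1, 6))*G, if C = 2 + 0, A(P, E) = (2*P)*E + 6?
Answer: 54397/1279 ≈ 42.531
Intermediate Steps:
A(P, E) = 6 + 2*E*P (A(P, E) = 2*E*P + 6 = 6 + 2*E*P)
C = 2
G = 54397/2558 ≈ 21.265
B(w, x) = 2
B(9, A(1, 6))*G = 2*(54397/2558) = 54397/1279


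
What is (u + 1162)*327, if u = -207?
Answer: 312285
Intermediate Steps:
(u + 1162)*327 = (-207 + 1162)*327 = 955*327 = 312285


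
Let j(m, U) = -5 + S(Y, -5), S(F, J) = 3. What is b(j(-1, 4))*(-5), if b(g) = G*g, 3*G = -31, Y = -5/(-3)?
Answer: -310/3 ≈ -103.33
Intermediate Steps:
Y = 5/3 (Y = -5*(-⅓) = 5/3 ≈ 1.6667)
G = -31/3 (G = (⅓)*(-31) = -31/3 ≈ -10.333)
j(m, U) = -2 (j(m, U) = -5 + 3 = -2)
b(g) = -31*g/3
b(j(-1, 4))*(-5) = -31/3*(-2)*(-5) = (62/3)*(-5) = -310/3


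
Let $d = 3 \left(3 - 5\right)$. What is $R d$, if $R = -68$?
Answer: $408$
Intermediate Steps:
$d = -6$ ($d = 3 \left(-2\right) = -6$)
$R d = \left(-68\right) \left(-6\right) = 408$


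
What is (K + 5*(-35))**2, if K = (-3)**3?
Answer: 40804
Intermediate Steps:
K = -27
(K + 5*(-35))**2 = (-27 + 5*(-35))**2 = (-27 - 175)**2 = (-202)**2 = 40804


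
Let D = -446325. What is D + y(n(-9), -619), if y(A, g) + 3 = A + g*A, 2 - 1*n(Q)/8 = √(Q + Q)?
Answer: -456216 + 14832*I*√2 ≈ -4.5622e+5 + 20976.0*I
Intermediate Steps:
n(Q) = 16 - 8*√2*√Q (n(Q) = 16 - 8*√(Q + Q) = 16 - 8*√2*√Q)
y(A, g) = -3 + A + A*g (y(A, g) = -3 + (A + g*A) = -3 + (A + A*g) = -3 + A + A*g)
D + y(n(-9), -619) = -446325 + (-3 + (16 - 8*√2*√(-9)) + (16 - 8*√2*√(-9))*(-619)) = -446325 + (-3 + (16 - 8*√2*3*I) + (16 - 8*√2*3*I)*(-619)) = -446325 + (-3 + (16 - 24*I*√2) + (16 - 24*I*√2)*(-619)) = -446325 + (-3 + (16 - 24*I*√2) + (-9904 + 14856*I*√2)) = -446325 + (-9891 + 14832*I*√2) = -456216 + 14832*I*√2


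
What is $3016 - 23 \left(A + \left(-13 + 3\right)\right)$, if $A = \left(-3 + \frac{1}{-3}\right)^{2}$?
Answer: $\frac{26914}{9} \approx 2990.4$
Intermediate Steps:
$A = \frac{100}{9}$ ($A = \left(-3 - \frac{1}{3}\right)^{2} = \left(- \frac{10}{3}\right)^{2} = \frac{100}{9} \approx 11.111$)
$3016 - 23 \left(A + \left(-13 + 3\right)\right) = 3016 - 23 \left(\frac{100}{9} + \left(-13 + 3\right)\right) = 3016 - 23 \left(\frac{100}{9} - 10\right) = 3016 - 23 \cdot \frac{10}{9} = 3016 - \frac{230}{9} = \frac{26914}{9}$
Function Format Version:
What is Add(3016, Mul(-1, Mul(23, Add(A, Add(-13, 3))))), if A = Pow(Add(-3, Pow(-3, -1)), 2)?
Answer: Rational(26914, 9) ≈ 2990.4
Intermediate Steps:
A = Rational(100, 9) (A = Pow(Add(-3, Rational(-1, 3)), 2) = Pow(Rational(-10, 3), 2) = Rational(100, 9) ≈ 11.111)
Add(3016, Mul(-1, Mul(23, Add(A, Add(-13, 3))))) = Add(3016, Mul(-1, Mul(23, Add(Rational(100, 9), Add(-13, 3))))) = Add(3016, Mul(-1, Mul(23, Add(Rational(100, 9), -10)))) = Add(3016, Mul(-1, Mul(23, Rational(10, 9)))) = Add(3016, Mul(-1, Rational(230, 9))) = Add(3016, Rational(-230, 9)) = Rational(26914, 9)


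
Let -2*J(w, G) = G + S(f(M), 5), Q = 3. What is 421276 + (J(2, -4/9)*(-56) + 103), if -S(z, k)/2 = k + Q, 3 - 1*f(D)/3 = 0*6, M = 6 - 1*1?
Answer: 3788267/9 ≈ 4.2092e+5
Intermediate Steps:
M = 5 (M = 6 - 1 = 5)
f(D) = 9 (f(D) = 9 - 0*6 = 9 - 3*0 = 9 + 0 = 9)
S(z, k) = -6 - 2*k (S(z, k) = -2*(k + 3) = -2*(3 + k) = -6 - 2*k)
J(w, G) = 8 - G/2 (J(w, G) = -(G + (-6 - 2*5))/2 = -(G + (-6 - 10))/2 = -(G - 16)/2 = -(-16 + G)/2 = 8 - G/2)
421276 + (J(2, -4/9)*(-56) + 103) = 421276 + ((8 - (-2)/9)*(-56) + 103) = 421276 + ((8 - ½*(-4/9))*(-56) + 103) = 421276 + ((8 + 2/9)*(-56) + 103) = 421276 + ((74/9)*(-56) + 103) = 421276 + (-4144/9 + 103) = 421276 - 3217/9 = 3788267/9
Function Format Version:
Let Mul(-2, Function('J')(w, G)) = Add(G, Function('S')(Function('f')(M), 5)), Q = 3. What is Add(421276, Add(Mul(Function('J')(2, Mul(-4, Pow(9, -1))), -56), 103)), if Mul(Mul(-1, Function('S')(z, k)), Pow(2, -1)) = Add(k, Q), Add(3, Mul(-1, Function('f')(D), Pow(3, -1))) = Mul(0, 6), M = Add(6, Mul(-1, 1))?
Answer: Rational(3788267, 9) ≈ 4.2092e+5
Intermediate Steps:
M = 5 (M = Add(6, -1) = 5)
Function('f')(D) = 9 (Function('f')(D) = Add(9, Mul(-3, Mul(0, 6))) = Add(9, Mul(-3, 0)) = Add(9, 0) = 9)
Function('S')(z, k) = Add(-6, Mul(-2, k)) (Function('S')(z, k) = Mul(-2, Add(k, 3)) = Mul(-2, Add(3, k)) = Add(-6, Mul(-2, k)))
Function('J')(w, G) = Add(8, Mul(Rational(-1, 2), G)) (Function('J')(w, G) = Mul(Rational(-1, 2), Add(G, Add(-6, Mul(-2, 5)))) = Mul(Rational(-1, 2), Add(G, Add(-6, -10))) = Mul(Rational(-1, 2), Add(G, -16)) = Mul(Rational(-1, 2), Add(-16, G)) = Add(8, Mul(Rational(-1, 2), G)))
Add(421276, Add(Mul(Function('J')(2, Mul(-4, Pow(9, -1))), -56), 103)) = Add(421276, Add(Mul(Add(8, Mul(Rational(-1, 2), Mul(-4, Pow(9, -1)))), -56), 103)) = Add(421276, Add(Mul(Add(8, Mul(Rational(-1, 2), Mul(-4, Rational(1, 9)))), -56), 103)) = Add(421276, Add(Mul(Add(8, Mul(Rational(-1, 2), Rational(-4, 9))), -56), 103)) = Add(421276, Add(Mul(Add(8, Rational(2, 9)), -56), 103)) = Add(421276, Add(Mul(Rational(74, 9), -56), 103)) = Add(421276, Add(Rational(-4144, 9), 103)) = Add(421276, Rational(-3217, 9)) = Rational(3788267, 9)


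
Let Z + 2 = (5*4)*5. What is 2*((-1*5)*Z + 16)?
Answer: -948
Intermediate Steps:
Z = 98 (Z = -2 + (5*4)*5 = -2 + 20*5 = -2 + 100 = 98)
2*((-1*5)*Z + 16) = 2*(-1*5*98 + 16) = 2*(-5*98 + 16) = 2*(-490 + 16) = 2*(-474) = -948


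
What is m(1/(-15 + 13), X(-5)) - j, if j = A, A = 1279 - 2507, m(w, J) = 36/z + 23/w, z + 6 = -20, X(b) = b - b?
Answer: 15348/13 ≈ 1180.6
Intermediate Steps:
X(b) = 0
z = -26 (z = -6 - 20 = -26)
m(w, J) = -18/13 + 23/w (m(w, J) = 36/(-26) + 23/w = 36*(-1/26) + 23/w = -18/13 + 23/w)
A = -1228
j = -1228
m(1/(-15 + 13), X(-5)) - j = (-18/13 + 23/(1/(-15 + 13))) - 1*(-1228) = (-18/13 + 23/(1/(-2))) + 1228 = (-18/13 + 23/(-½)) + 1228 = (-18/13 + 23*(-2)) + 1228 = (-18/13 - 46) + 1228 = -616/13 + 1228 = 15348/13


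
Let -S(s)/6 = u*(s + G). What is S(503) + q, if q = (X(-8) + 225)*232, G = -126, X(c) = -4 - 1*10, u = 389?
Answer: -830966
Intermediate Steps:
X(c) = -14 (X(c) = -4 - 10 = -14)
S(s) = 294084 - 2334*s (S(s) = -2334*(s - 126) = -2334*(-126 + s) = -6*(-49014 + 389*s) = 294084 - 2334*s)
q = 48952 (q = (-14 + 225)*232 = 211*232 = 48952)
S(503) + q = (294084 - 2334*503) + 48952 = (294084 - 1174002) + 48952 = -879918 + 48952 = -830966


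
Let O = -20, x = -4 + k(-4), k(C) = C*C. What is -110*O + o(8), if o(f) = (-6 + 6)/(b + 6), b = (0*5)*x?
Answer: 2200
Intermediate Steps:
k(C) = C²
x = 12 (x = -4 + (-4)² = -4 + 16 = 12)
b = 0 (b = (0*5)*12 = 0*12 = 0)
o(f) = 0 (o(f) = (-6 + 6)/(0 + 6) = 0/6 = 0*(⅙) = 0)
-110*O + o(8) = -110*(-20) + 0 = 2200 + 0 = 2200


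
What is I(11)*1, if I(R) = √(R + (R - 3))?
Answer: √19 ≈ 4.3589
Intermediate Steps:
I(R) = √(-3 + 2*R) (I(R) = √(R + (-3 + R)) = √(-3 + 2*R))
I(11)*1 = √(-3 + 2*11)*1 = √(-3 + 22)*1 = √19*1 = √19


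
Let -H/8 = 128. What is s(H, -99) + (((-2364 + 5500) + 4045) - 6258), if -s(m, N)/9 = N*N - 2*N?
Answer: -89068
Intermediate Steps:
H = -1024 (H = -8*128 = -1024)
s(m, N) = -9*N² + 18*N (s(m, N) = -9*(N*N - 2*N) = -9*(N² - 2*N) = -9*N² + 18*N)
s(H, -99) + (((-2364 + 5500) + 4045) - 6258) = 9*(-99)*(2 - 1*(-99)) + (((-2364 + 5500) + 4045) - 6258) = 9*(-99)*(2 + 99) + ((3136 + 4045) - 6258) = 9*(-99)*101 + (7181 - 6258) = -89991 + 923 = -89068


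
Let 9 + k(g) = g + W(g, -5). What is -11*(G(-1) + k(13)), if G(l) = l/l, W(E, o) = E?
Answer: -198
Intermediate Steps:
G(l) = 1
k(g) = -9 + 2*g (k(g) = -9 + (g + g) = -9 + 2*g)
-11*(G(-1) + k(13)) = -11*(1 + (-9 + 2*13)) = -11*(1 + (-9 + 26)) = -11*(1 + 17) = -11*18 = -198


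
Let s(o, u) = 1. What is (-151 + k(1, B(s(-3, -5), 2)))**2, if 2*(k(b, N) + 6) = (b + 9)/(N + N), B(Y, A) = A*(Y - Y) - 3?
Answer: 896809/36 ≈ 24911.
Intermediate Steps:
B(Y, A) = -3 (B(Y, A) = A*0 - 3 = 0 - 3 = -3)
k(b, N) = -6 + (9 + b)/(4*N) (k(b, N) = -6 + ((b + 9)/(N + N))/2 = -6 + ((9 + b)/((2*N)))/2 = -6 + ((9 + b)*(1/(2*N)))/2 = -6 + ((9 + b)/(2*N))/2 = -6 + (9 + b)/(4*N))
(-151 + k(1, B(s(-3, -5), 2)))**2 = (-151 + (1/4)*(9 + 1 - 24*(-3))/(-3))**2 = (-151 + (1/4)*(-1/3)*(9 + 1 + 72))**2 = (-151 + (1/4)*(-1/3)*82)**2 = (-151 - 41/6)**2 = (-947/6)**2 = 896809/36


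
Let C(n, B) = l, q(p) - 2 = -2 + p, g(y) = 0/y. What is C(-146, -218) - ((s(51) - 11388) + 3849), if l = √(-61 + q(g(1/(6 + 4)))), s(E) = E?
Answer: 7488 + I*√61 ≈ 7488.0 + 7.8102*I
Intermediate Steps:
g(y) = 0
q(p) = p (q(p) = 2 + (-2 + p) = p)
l = I*√61 (l = √(-61 + 0) = √(-61) = I*√61 ≈ 7.8102*I)
C(n, B) = I*√61
C(-146, -218) - ((s(51) - 11388) + 3849) = I*√61 - ((51 - 11388) + 3849) = I*√61 - (-11337 + 3849) = I*√61 - 1*(-7488) = I*√61 + 7488 = 7488 + I*√61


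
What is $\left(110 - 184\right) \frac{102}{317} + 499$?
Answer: $\frac{150635}{317} \approx 475.19$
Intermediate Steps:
$\left(110 - 184\right) \frac{102}{317} + 499 = \left(110 - 184\right) 102 \cdot \frac{1}{317} + 499 = \left(-74\right) \frac{102}{317} + 499 = - \frac{7548}{317} + 499 = \frac{150635}{317}$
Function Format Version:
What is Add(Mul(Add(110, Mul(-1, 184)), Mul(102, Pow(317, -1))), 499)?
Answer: Rational(150635, 317) ≈ 475.19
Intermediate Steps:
Add(Mul(Add(110, Mul(-1, 184)), Mul(102, Pow(317, -1))), 499) = Add(Mul(Add(110, -184), Mul(102, Rational(1, 317))), 499) = Add(Mul(-74, Rational(102, 317)), 499) = Add(Rational(-7548, 317), 499) = Rational(150635, 317)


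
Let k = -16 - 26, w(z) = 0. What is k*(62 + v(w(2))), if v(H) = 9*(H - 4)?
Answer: -1092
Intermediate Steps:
v(H) = -36 + 9*H (v(H) = 9*(-4 + H) = -36 + 9*H)
k = -42
k*(62 + v(w(2))) = -42*(62 + (-36 + 9*0)) = -42*(62 + (-36 + 0)) = -42*(62 - 36) = -42*26 = -1092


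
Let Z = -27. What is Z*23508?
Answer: -634716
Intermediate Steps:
Z*23508 = -27*23508 = -634716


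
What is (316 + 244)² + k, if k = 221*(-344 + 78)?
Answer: 254814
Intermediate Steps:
k = -58786 (k = 221*(-266) = -58786)
(316 + 244)² + k = (316 + 244)² - 58786 = 560² - 58786 = 313600 - 58786 = 254814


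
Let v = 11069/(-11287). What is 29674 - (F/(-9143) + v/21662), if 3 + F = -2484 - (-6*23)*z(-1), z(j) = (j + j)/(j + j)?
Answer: 66334296734828669/2235454302142 ≈ 29674.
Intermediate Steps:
v = -11069/11287 (v = 11069*(-1/11287) = -11069/11287 ≈ -0.98069)
z(j) = 1 (z(j) = (2*j)/((2*j)) = (2*j)*(1/(2*j)) = 1)
F = -2349 (F = -3 + (-2484 - (-6*23)) = -3 + (-2484 - (-138)) = -3 + (-2484 - 1*(-138)) = -3 + (-2484 + 138) = -3 - 2346 = -2349)
29674 - (F/(-9143) + v/21662) = 29674 - (-2349/(-9143) - 11069/11287/21662) = 29674 - (-2349*(-1/9143) - 11069/11287*1/21662) = 29674 - (2349/9143 - 11069/244498994) = 29674 - 1*574226933039/2235454302142 = 29674 - 574226933039/2235454302142 = 66334296734828669/2235454302142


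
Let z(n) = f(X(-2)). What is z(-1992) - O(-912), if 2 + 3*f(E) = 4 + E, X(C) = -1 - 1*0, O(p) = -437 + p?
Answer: 4048/3 ≈ 1349.3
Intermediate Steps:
X(C) = -1 (X(C) = -1 + 0 = -1)
f(E) = ⅔ + E/3 (f(E) = -⅔ + (4 + E)/3 = -⅔ + (4/3 + E/3) = ⅔ + E/3)
z(n) = ⅓ (z(n) = ⅔ + (⅓)*(-1) = ⅔ - ⅓ = ⅓)
z(-1992) - O(-912) = ⅓ - (-437 - 912) = ⅓ - 1*(-1349) = ⅓ + 1349 = 4048/3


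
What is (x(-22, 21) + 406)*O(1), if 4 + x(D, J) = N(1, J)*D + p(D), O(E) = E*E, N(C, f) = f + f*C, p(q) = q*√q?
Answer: -522 - 22*I*√22 ≈ -522.0 - 103.19*I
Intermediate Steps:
p(q) = q^(3/2)
N(C, f) = f + C*f
O(E) = E²
x(D, J) = -4 + D^(3/2) + 2*D*J (x(D, J) = -4 + ((J*(1 + 1))*D + D^(3/2)) = -4 + ((J*2)*D + D^(3/2)) = -4 + ((2*J)*D + D^(3/2)) = -4 + (2*D*J + D^(3/2)) = -4 + (D^(3/2) + 2*D*J) = -4 + D^(3/2) + 2*D*J)
(x(-22, 21) + 406)*O(1) = ((-4 + (-22)^(3/2) + 2*(-22)*21) + 406)*1² = ((-4 - 22*I*√22 - 924) + 406)*1 = ((-928 - 22*I*√22) + 406)*1 = (-522 - 22*I*√22)*1 = -522 - 22*I*√22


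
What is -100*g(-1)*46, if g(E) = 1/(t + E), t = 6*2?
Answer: -4600/11 ≈ -418.18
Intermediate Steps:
t = 12
g(E) = 1/(12 + E)
-100*g(-1)*46 = -100/(12 - 1)*46 = -100/11*46 = -4600/11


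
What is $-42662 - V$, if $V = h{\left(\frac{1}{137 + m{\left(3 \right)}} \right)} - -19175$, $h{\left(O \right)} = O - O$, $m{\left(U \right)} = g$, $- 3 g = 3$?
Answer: $-61837$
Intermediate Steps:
$g = -1$ ($g = \left(- \frac{1}{3}\right) 3 = -1$)
$m{\left(U \right)} = -1$
$h{\left(O \right)} = 0$
$V = 19175$ ($V = 0 - -19175 = 0 + 19175 = 19175$)
$-42662 - V = -42662 - 19175 = -61837$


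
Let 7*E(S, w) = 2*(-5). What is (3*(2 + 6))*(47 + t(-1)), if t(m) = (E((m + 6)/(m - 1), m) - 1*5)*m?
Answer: 8976/7 ≈ 1282.3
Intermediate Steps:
E(S, w) = -10/7 (E(S, w) = (2*(-5))/7 = (⅐)*(-10) = -10/7)
t(m) = -45*m/7 (t(m) = (-10/7 - 1*5)*m = (-10/7 - 5)*m = -45*m/7)
(3*(2 + 6))*(47 + t(-1)) = (3*(2 + 6))*(47 - 45/7*(-1)) = (3*8)*(47 + 45/7) = 24*(374/7) = 8976/7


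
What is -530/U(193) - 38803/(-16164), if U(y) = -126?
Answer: 249187/37716 ≈ 6.6069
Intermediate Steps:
-530/U(193) - 38803/(-16164) = -530/(-126) - 38803/(-16164) = -530*(-1/126) - 38803*(-1/16164) = 265/63 + 38803/16164 = 249187/37716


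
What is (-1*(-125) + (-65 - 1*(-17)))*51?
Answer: 3927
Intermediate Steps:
(-1*(-125) + (-65 - 1*(-17)))*51 = (125 + (-65 + 17))*51 = (125 - 48)*51 = 77*51 = 3927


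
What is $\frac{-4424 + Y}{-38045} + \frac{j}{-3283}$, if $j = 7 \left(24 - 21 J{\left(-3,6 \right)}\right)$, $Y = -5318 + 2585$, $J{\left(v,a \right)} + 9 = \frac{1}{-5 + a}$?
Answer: $- \frac{564001}{2549015} \approx -0.22126$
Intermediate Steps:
$J{\left(v,a \right)} = -9 + \frac{1}{-5 + a}$
$Y = -2733$
$j = 1344$ ($j = 7 \left(24 - 21 \frac{46 - 54}{-5 + 6}\right) = 7 \left(24 - 21 \frac{46 - 54}{1}\right) = 7 \left(24 - 21 \cdot 1 \left(-8\right)\right) = 7 \left(24 - -168\right) = 7 \left(24 + 168\right) = 7 \cdot 192 = 1344$)
$\frac{-4424 + Y}{-38045} + \frac{j}{-3283} = \frac{-4424 - 2733}{-38045} + \frac{1344}{-3283} = \left(-7157\right) \left(- \frac{1}{38045}\right) + 1344 \left(- \frac{1}{3283}\right) = \frac{7157}{38045} - \frac{192}{469} = - \frac{564001}{2549015}$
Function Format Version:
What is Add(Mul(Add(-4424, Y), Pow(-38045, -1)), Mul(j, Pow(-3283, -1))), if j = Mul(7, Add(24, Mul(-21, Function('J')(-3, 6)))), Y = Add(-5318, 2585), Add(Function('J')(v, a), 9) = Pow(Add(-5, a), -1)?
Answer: Rational(-564001, 2549015) ≈ -0.22126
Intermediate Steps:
Function('J')(v, a) = Add(-9, Pow(Add(-5, a), -1))
Y = -2733
j = 1344 (j = Mul(7, Add(24, Mul(-21, Mul(Pow(Add(-5, 6), -1), Add(46, Mul(-9, 6)))))) = Mul(7, Add(24, Mul(-21, Mul(Pow(1, -1), Add(46, -54))))) = Mul(7, Add(24, Mul(-21, Mul(1, -8)))) = Mul(7, Add(24, Mul(-21, -8))) = Mul(7, Add(24, 168)) = Mul(7, 192) = 1344)
Add(Mul(Add(-4424, Y), Pow(-38045, -1)), Mul(j, Pow(-3283, -1))) = Add(Mul(Add(-4424, -2733), Pow(-38045, -1)), Mul(1344, Pow(-3283, -1))) = Add(Mul(-7157, Rational(-1, 38045)), Mul(1344, Rational(-1, 3283))) = Add(Rational(7157, 38045), Rational(-192, 469)) = Rational(-564001, 2549015)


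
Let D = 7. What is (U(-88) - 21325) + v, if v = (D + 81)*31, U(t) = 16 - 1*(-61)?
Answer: -18520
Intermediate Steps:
U(t) = 77 (U(t) = 16 + 61 = 77)
v = 2728 (v = (7 + 81)*31 = 88*31 = 2728)
(U(-88) - 21325) + v = (77 - 21325) + 2728 = -21248 + 2728 = -18520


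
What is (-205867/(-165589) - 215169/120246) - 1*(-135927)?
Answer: 902162672453493/6637138298 ≈ 1.3593e+5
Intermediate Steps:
(-205867/(-165589) - 215169/120246) - 1*(-135927) = (-205867*(-1/165589) - 215169*1/120246) + 135927 = (205867/165589 - 71723/40082) + 135927 = -3624978753/6637138298 + 135927 = 902162672453493/6637138298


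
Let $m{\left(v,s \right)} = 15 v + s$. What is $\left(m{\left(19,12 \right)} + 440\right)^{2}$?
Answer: $543169$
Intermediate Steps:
$m{\left(v,s \right)} = s + 15 v$
$\left(m{\left(19,12 \right)} + 440\right)^{2} = \left(\left(12 + 15 \cdot 19\right) + 440\right)^{2} = \left(\left(12 + 285\right) + 440\right)^{2} = \left(297 + 440\right)^{2} = 737^{2} = 543169$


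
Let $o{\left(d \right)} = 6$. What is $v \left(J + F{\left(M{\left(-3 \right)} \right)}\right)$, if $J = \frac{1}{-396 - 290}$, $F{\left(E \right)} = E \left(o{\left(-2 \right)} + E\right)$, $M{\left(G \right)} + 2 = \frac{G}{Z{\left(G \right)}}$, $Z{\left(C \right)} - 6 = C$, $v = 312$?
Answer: $- \frac{963300}{343} \approx -2808.5$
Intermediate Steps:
$Z{\left(C \right)} = 6 + C$
$M{\left(G \right)} = -2 + \frac{G}{6 + G}$
$F{\left(E \right)} = E \left(6 + E\right)$
$J = - \frac{1}{686}$ ($J = \frac{1}{-686} = - \frac{1}{686} \approx -0.0014577$)
$v \left(J + F{\left(M{\left(-3 \right)} \right)}\right) = 312 \left(- \frac{1}{686} + \frac{-12 - -3}{6 - 3} \left(6 + \frac{-12 - -3}{6 - 3}\right)\right) = 312 \left(- \frac{1}{686} + \frac{-12 + 3}{3} \left(6 + \frac{-12 + 3}{3}\right)\right) = 312 \left(- \frac{1}{686} + \frac{1}{3} \left(-9\right) \left(6 + \frac{1}{3} \left(-9\right)\right)\right) = 312 \left(- \frac{1}{686} - 3 \left(6 - 3\right)\right) = 312 \left(- \frac{1}{686} - 9\right) = 312 \left(- \frac{6175}{686}\right) = - \frac{963300}{343}$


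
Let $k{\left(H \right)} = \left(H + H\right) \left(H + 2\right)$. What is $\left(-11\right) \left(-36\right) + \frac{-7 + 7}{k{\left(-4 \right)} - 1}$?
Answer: $396$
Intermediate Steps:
$k{\left(H \right)} = 2 H \left(2 + H\right)$
$\left(-11\right) \left(-36\right) + \frac{-7 + 7}{k{\left(-4 \right)} - 1} = \left(-11\right) \left(-36\right) + \frac{-7 + 7}{2 \left(-4\right) \left(2 - 4\right) - 1} = 396 + \frac{0}{2 \left(-4\right) \left(-2\right) - 1} = 396 + \frac{0}{16 - 1} = 396 + \frac{0}{15} = 396 + 0 \cdot \frac{1}{15} = 396 + 0 = 396$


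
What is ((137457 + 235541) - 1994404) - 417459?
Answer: -2038865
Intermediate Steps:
((137457 + 235541) - 1994404) - 417459 = (372998 - 1994404) - 417459 = -1621406 - 417459 = -2038865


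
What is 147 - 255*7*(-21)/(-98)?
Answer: -471/2 ≈ -235.50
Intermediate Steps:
147 - 255*7*(-21)/(-98) = 147 - (-37485)*(-1)/98 = 147 - 255*3/2 = 147 - 765/2 = -471/2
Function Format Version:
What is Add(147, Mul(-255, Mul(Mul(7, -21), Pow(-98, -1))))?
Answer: Rational(-471, 2) ≈ -235.50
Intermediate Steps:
Add(147, Mul(-255, Mul(Mul(7, -21), Pow(-98, -1)))) = Add(147, Mul(-255, Mul(-147, Rational(-1, 98)))) = Add(147, Mul(-255, Rational(3, 2))) = Add(147, Rational(-765, 2)) = Rational(-471, 2)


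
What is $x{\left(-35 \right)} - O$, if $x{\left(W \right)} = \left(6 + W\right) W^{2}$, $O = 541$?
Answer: $-36066$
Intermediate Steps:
$x{\left(W \right)} = W^{2} \left(6 + W\right)$
$x{\left(-35 \right)} - O = \left(-35\right)^{2} \left(6 - 35\right) - 541 = 1225 \left(-29\right) - 541 = -35525 - 541 = -36066$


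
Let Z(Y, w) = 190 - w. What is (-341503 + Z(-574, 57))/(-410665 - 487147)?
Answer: 170685/448906 ≈ 0.38022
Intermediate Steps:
(-341503 + Z(-574, 57))/(-410665 - 487147) = (-341503 + (190 - 1*57))/(-410665 - 487147) = (-341503 + (190 - 57))/(-897812) = (-341503 + 133)*(-1/897812) = -341370*(-1/897812) = 170685/448906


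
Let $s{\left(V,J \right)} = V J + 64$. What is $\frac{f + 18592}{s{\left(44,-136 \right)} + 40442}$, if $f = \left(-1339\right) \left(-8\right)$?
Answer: $\frac{14652}{17261} \approx 0.84885$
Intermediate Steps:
$s{\left(V,J \right)} = 64 + J V$ ($s{\left(V,J \right)} = J V + 64 = 64 + J V$)
$f = 10712$
$\frac{f + 18592}{s{\left(44,-136 \right)} + 40442} = \frac{10712 + 18592}{\left(64 - 5984\right) + 40442} = \frac{29304}{\left(64 - 5984\right) + 40442} = \frac{29304}{-5920 + 40442} = \frac{29304}{34522} = 29304 \cdot \frac{1}{34522} = \frac{14652}{17261}$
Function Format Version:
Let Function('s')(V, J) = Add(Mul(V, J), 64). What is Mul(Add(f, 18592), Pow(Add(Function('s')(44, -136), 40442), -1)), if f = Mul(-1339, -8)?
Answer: Rational(14652, 17261) ≈ 0.84885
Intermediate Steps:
Function('s')(V, J) = Add(64, Mul(J, V)) (Function('s')(V, J) = Add(Mul(J, V), 64) = Add(64, Mul(J, V)))
f = 10712
Mul(Add(f, 18592), Pow(Add(Function('s')(44, -136), 40442), -1)) = Mul(Add(10712, 18592), Pow(Add(Add(64, Mul(-136, 44)), 40442), -1)) = Mul(29304, Pow(Add(Add(64, -5984), 40442), -1)) = Mul(29304, Pow(Add(-5920, 40442), -1)) = Mul(29304, Pow(34522, -1)) = Mul(29304, Rational(1, 34522)) = Rational(14652, 17261)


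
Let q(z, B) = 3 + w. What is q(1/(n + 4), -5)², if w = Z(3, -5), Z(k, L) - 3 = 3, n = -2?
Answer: 81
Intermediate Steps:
Z(k, L) = 6 (Z(k, L) = 3 + 3 = 6)
w = 6
q(z, B) = 9 (q(z, B) = 3 + 6 = 9)
q(1/(n + 4), -5)² = 9² = 81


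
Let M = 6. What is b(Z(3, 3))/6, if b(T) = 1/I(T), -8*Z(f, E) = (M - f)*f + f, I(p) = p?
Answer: -⅑ ≈ -0.11111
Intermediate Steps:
Z(f, E) = -f/8 - f*(6 - f)/8 (Z(f, E) = -((6 - f)*f + f)/8 = -(f*(6 - f) + f)/8 = -(f + f*(6 - f))/8 = -f/8 - f*(6 - f)/8)
b(T) = 1/T
b(Z(3, 3))/6 = 1/(6*(((⅛)*3*(-7 + 3)))) = 1/(6*(((⅛)*3*(-4)))) = 1/(6*(-3/2)) = (⅙)*(-⅔) = -⅑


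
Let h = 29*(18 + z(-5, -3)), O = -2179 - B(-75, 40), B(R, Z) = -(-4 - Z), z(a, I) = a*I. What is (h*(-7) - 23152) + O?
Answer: -32074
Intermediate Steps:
z(a, I) = I*a
B(R, Z) = 4 + Z
O = -2223 (O = -2179 - (4 + 40) = -2179 - 1*44 = -2179 - 44 = -2223)
h = 957 (h = 29*(18 - 3*(-5)) = 29*(18 + 15) = 29*33 = 957)
(h*(-7) - 23152) + O = (957*(-7) - 23152) - 2223 = (-6699 - 23152) - 2223 = -29851 - 2223 = -32074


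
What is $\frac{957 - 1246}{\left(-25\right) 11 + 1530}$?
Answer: $- \frac{289}{1255} \approx -0.23028$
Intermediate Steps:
$\frac{957 - 1246}{\left(-25\right) 11 + 1530} = - \frac{289}{-275 + 1530} = - \frac{289}{1255}$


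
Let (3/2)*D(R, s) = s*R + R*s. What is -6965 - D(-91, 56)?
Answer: -511/3 ≈ -170.33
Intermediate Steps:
D(R, s) = 4*R*s/3 (D(R, s) = 2*(s*R + R*s)/3 = 2*(R*s + R*s)/3 = 2*(2*R*s)/3 = 4*R*s/3)
-6965 - D(-91, 56) = -6965 - 4*(-91)*56/3 = -6965 - 1*(-20384/3) = -6965 + 20384/3 = -511/3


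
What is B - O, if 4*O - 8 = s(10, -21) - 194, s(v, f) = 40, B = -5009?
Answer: -9945/2 ≈ -4972.5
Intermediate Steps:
O = -73/2 (O = 2 + (40 - 194)/4 = 2 + (¼)*(-154) = 2 - 77/2 = -73/2 ≈ -36.500)
B - O = -5009 - 1*(-73/2) = -5009 + 73/2 = -9945/2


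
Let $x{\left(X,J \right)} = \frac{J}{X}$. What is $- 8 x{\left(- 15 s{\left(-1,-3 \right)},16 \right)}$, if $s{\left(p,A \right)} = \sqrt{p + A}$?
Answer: $- \frac{64 i}{15} \approx - 4.2667 i$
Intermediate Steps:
$s{\left(p,A \right)} = \sqrt{A + p}$
$- 8 x{\left(- 15 s{\left(-1,-3 \right)},16 \right)} = - 8 \frac{16}{\left(-15\right) \sqrt{-3 - 1}} = - 8 \frac{16}{\left(-15\right) \sqrt{-4}} = - 8 \frac{16}{\left(-15\right) 2 i} = - 8 \frac{16}{\left(-30\right) i} = - 8 \cdot 16 \frac{i}{30} = - 8 \frac{8 i}{15} = - \frac{64 i}{15}$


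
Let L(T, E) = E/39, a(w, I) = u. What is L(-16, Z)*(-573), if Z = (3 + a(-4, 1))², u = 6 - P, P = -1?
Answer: -19100/13 ≈ -1469.2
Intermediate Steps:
u = 7 (u = 6 - 1*(-1) = 6 + 1 = 7)
a(w, I) = 7
Z = 100 (Z = (3 + 7)² = 10² = 100)
L(T, E) = E/39 (L(T, E) = E*(1/39) = E/39)
L(-16, Z)*(-573) = ((1/39)*100)*(-573) = (100/39)*(-573) = -19100/13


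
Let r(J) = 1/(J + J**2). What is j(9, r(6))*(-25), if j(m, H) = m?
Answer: -225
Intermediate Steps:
j(9, r(6))*(-25) = 9*(-25) = -225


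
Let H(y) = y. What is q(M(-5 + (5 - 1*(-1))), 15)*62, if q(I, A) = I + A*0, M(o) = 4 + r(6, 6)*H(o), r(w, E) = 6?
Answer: 620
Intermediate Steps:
M(o) = 4 + 6*o
q(I, A) = I (q(I, A) = I + 0 = I)
q(M(-5 + (5 - 1*(-1))), 15)*62 = (4 + 6*(-5 + (5 - 1*(-1))))*62 = (4 + 6*(-5 + (5 + 1)))*62 = (4 + 6*(-5 + 6))*62 = (4 + 6*1)*62 = (4 + 6)*62 = 10*62 = 620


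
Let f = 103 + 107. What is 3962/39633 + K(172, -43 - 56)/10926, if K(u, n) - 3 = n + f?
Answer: 2655943/24057231 ≈ 0.11040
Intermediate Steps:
f = 210
K(u, n) = 213 + n (K(u, n) = 3 + (n + 210) = 3 + (210 + n) = 213 + n)
3962/39633 + K(172, -43 - 56)/10926 = 3962/39633 + (213 + (-43 - 56))/10926 = 3962*(1/39633) + (213 - 99)*(1/10926) = 3962/39633 + 114*(1/10926) = 3962/39633 + 19/1821 = 2655943/24057231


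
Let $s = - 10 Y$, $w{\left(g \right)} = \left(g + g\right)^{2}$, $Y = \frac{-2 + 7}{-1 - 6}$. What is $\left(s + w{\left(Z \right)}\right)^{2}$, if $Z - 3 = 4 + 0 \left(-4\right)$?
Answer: $\frac{2022084}{49} \approx 41267.0$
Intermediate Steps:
$Z = 7$ ($Z = 3 + \left(4 + 0 \left(-4\right)\right) = 3 + \left(4 + 0\right) = 3 + 4 = 7$)
$Y = - \frac{5}{7}$ ($Y = \frac{5}{-7} = 5 \left(- \frac{1}{7}\right) = - \frac{5}{7} \approx -0.71429$)
$w{\left(g \right)} = 4 g^{2}$ ($w{\left(g \right)} = \left(2 g\right)^{2} = 4 g^{2}$)
$s = \frac{50}{7}$ ($s = \left(-10\right) \left(- \frac{5}{7}\right) = \frac{50}{7} \approx 7.1429$)
$\left(s + w{\left(Z \right)}\right)^{2} = \left(\frac{50}{7} + 4 \cdot 7^{2}\right)^{2} = \left(\frac{50}{7} + 4 \cdot 49\right)^{2} = \left(\frac{50}{7} + 196\right)^{2} = \left(\frac{1422}{7}\right)^{2} = \frac{2022084}{49}$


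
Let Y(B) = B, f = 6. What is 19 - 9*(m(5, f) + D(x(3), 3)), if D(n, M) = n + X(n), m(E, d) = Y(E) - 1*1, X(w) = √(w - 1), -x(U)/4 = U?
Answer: 91 - 9*I*√13 ≈ 91.0 - 32.45*I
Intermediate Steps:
x(U) = -4*U
X(w) = √(-1 + w)
m(E, d) = -1 + E (m(E, d) = E - 1*1 = E - 1 = -1 + E)
D(n, M) = n + √(-1 + n)
19 - 9*(m(5, f) + D(x(3), 3)) = 19 - 9*((-1 + 5) + (-4*3 + √(-1 - 4*3))) = 19 - 9*(4 + (-12 + √(-1 - 12))) = 19 - 9*(4 + (-12 + √(-13))) = 19 - 9*(4 + (-12 + I*√13)) = 19 - 9*(-8 + I*√13) = 19 + (72 - 9*I*√13) = 91 - 9*I*√13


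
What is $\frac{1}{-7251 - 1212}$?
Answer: $- \frac{1}{8463} \approx -0.00011816$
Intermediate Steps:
$\frac{1}{-7251 - 1212} = \frac{1}{-8463} = - \frac{1}{8463}$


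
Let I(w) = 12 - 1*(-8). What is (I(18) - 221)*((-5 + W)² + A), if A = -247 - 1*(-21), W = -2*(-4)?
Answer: 43617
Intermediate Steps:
W = 8
A = -226 (A = -247 + 21 = -226)
I(w) = 20 (I(w) = 12 + 8 = 20)
(I(18) - 221)*((-5 + W)² + A) = (20 - 221)*((-5 + 8)² - 226) = -201*(3² - 226) = -201*(9 - 226) = -201*(-217) = 43617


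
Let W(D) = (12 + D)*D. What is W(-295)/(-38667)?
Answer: -83485/38667 ≈ -2.1591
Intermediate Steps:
W(D) = D*(12 + D)
W(-295)/(-38667) = -295*(12 - 295)/(-38667) = -295*(-283)*(-1/38667) = 83485*(-1/38667) = -83485/38667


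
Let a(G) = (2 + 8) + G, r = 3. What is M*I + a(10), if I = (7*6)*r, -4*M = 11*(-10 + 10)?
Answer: 20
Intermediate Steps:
M = 0 (M = -11*(-10 + 10)/4 = -11*0/4 = -¼*0 = 0)
I = 126 (I = (7*6)*3 = 42*3 = 126)
a(G) = 10 + G
M*I + a(10) = 0*126 + (10 + 10) = 0 + 20 = 20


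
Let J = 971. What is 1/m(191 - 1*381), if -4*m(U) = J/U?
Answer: 760/971 ≈ 0.78270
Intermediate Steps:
m(U) = -971/(4*U)
1/m(191 - 1*381) = 1/(-971/(4*(191 - 1*381))) = 1/(-971/(4*(191 - 381))) = 1/(-971/4/(-190)) = 1/(-971/4*(-1/190)) = 1/(971/760) = 760/971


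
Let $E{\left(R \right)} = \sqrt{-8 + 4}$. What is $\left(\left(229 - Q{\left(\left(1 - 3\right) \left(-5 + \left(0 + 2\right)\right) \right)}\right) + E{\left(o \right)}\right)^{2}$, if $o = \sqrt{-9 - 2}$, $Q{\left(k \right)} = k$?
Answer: $49725 + 892 i \approx 49725.0 + 892.0 i$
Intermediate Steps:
$o = i \sqrt{11}$ ($o = \sqrt{-11} = i \sqrt{11} \approx 3.3166 i$)
$E{\left(R \right)} = 2 i$ ($E{\left(R \right)} = \sqrt{-4} = 2 i$)
$\left(\left(229 - Q{\left(\left(1 - 3\right) \left(-5 + \left(0 + 2\right)\right) \right)}\right) + E{\left(o \right)}\right)^{2} = \left(\left(229 - \left(1 - 3\right) \left(-5 + \left(0 + 2\right)\right)\right) + 2 i\right)^{2} = \left(\left(229 - - 2 \left(-5 + 2\right)\right) + 2 i\right)^{2} = \left(\left(229 - \left(-2\right) \left(-3\right)\right) + 2 i\right)^{2} = \left(\left(229 - 6\right) + 2 i\right)^{2} = \left(223 + 2 i\right)^{2}$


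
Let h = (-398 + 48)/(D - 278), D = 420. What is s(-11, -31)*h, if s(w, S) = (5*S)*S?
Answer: -840875/71 ≈ -11843.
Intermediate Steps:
s(w, S) = 5*S²
h = -175/71 (h = (-398 + 48)/(420 - 278) = -350/142 = -350*1/142 = -175/71 ≈ -2.4648)
s(-11, -31)*h = (5*(-31)²)*(-175/71) = (5*961)*(-175/71) = 4805*(-175/71) = -840875/71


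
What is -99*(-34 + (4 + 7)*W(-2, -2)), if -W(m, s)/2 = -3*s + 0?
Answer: 16434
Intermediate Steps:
W(m, s) = 6*s (W(m, s) = -2*(-3*s + 0) = -(-6)*s = 6*s)
-99*(-34 + (4 + 7)*W(-2, -2)) = -99*(-34 + (4 + 7)*(6*(-2))) = -99*(-34 + 11*(-12)) = -99*(-34 - 132) = -99*(-166) = 16434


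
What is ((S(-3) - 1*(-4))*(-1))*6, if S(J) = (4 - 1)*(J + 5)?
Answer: -60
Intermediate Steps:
S(J) = 15 + 3*J (S(J) = 3*(5 + J) = 15 + 3*J)
((S(-3) - 1*(-4))*(-1))*6 = (((15 + 3*(-3)) - 1*(-4))*(-1))*6 = (((15 - 9) + 4)*(-1))*6 = ((6 + 4)*(-1))*6 = (10*(-1))*6 = -10*6 = -60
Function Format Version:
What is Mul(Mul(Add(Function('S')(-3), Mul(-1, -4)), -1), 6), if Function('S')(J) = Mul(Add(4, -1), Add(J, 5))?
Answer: -60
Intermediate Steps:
Function('S')(J) = Add(15, Mul(3, J)) (Function('S')(J) = Mul(3, Add(5, J)) = Add(15, Mul(3, J)))
Mul(Mul(Add(Function('S')(-3), Mul(-1, -4)), -1), 6) = Mul(Mul(Add(Add(15, Mul(3, -3)), Mul(-1, -4)), -1), 6) = Mul(Mul(Add(Add(15, -9), 4), -1), 6) = Mul(Mul(Add(6, 4), -1), 6) = Mul(Mul(10, -1), 6) = Mul(-10, 6) = -60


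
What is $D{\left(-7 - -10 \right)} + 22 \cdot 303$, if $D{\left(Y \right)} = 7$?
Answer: $6673$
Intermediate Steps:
$D{\left(-7 - -10 \right)} + 22 \cdot 303 = 7 + 22 \cdot 303 = 7 + 6666 = 6673$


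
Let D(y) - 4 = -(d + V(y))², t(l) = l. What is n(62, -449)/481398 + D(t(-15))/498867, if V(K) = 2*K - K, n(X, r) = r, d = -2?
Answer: -120396571/80051192022 ≈ -0.0015040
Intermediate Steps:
V(K) = K
D(y) = 4 - (-2 + y)²
n(62, -449)/481398 + D(t(-15))/498867 = -449/481398 - 15*(4 - 1*(-15))/498867 = -449*1/481398 - 15*(4 + 15)*(1/498867) = -449/481398 - 15*19*(1/498867) = -449/481398 - 285*1/498867 = -449/481398 - 95/166289 = -120396571/80051192022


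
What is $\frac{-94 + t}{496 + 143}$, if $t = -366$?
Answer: $- \frac{460}{639} \approx -0.71987$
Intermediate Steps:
$\frac{-94 + t}{496 + 143} = \frac{-94 - 366}{496 + 143} = - \frac{460}{639}$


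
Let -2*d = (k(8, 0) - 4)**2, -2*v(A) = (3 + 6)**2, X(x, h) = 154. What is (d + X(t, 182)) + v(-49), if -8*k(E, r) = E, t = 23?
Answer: 101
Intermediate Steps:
k(E, r) = -E/8
v(A) = -81/2 (v(A) = -(3 + 6)**2/2 = -1/2*9**2 = -1/2*81 = -81/2)
d = -25/2 (d = -(-1/8*8 - 4)**2/2 = -(-1 - 4)**2/2 = -1/2*(-5)**2 = -1/2*25 = -25/2 ≈ -12.500)
(d + X(t, 182)) + v(-49) = (-25/2 + 154) - 81/2 = 283/2 - 81/2 = 101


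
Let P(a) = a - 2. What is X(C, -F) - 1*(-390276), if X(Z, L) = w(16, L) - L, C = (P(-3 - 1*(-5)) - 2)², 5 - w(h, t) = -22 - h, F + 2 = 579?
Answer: 390896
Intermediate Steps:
F = 577 (F = -2 + 579 = 577)
w(h, t) = 27 + h (w(h, t) = 5 - (-22 - h) = 5 + (22 + h) = 27 + h)
P(a) = -2 + a
C = 4 (C = ((-2 + (-3 - 1*(-5))) - 2)² = ((-2 + (-3 + 5)) - 2)² = ((-2 + 2) - 2)² = (0 - 2)² = (-2)² = 4)
X(Z, L) = 43 - L (X(Z, L) = (27 + 16) - L = 43 - L)
X(C, -F) - 1*(-390276) = (43 - (-1)*577) - 1*(-390276) = (43 - 1*(-577)) + 390276 = (43 + 577) + 390276 = 620 + 390276 = 390896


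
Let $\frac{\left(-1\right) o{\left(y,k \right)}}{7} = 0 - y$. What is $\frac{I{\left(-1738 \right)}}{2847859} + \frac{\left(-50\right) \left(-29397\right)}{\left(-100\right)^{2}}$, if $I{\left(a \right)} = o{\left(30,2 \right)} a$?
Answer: $\frac{11949359289}{81367400} \approx 146.86$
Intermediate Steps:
$o{\left(y,k \right)} = 7 y$ ($o{\left(y,k \right)} = - 7 \left(0 - y\right) = - 7 \left(- y\right) = 7 y$)
$I{\left(a \right)} = 210 a$ ($I{\left(a \right)} = 7 \cdot 30 a = 210 a$)
$\frac{I{\left(-1738 \right)}}{2847859} + \frac{\left(-50\right) \left(-29397\right)}{\left(-100\right)^{2}} = \frac{210 \left(-1738\right)}{2847859} + \frac{\left(-50\right) \left(-29397\right)}{\left(-100\right)^{2}} = \left(-364980\right) \frac{1}{2847859} + \frac{1469850}{10000} = - \frac{52140}{406837} + 1469850 \cdot \frac{1}{10000} = - \frac{52140}{406837} + \frac{29397}{200} = \frac{11949359289}{81367400}$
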